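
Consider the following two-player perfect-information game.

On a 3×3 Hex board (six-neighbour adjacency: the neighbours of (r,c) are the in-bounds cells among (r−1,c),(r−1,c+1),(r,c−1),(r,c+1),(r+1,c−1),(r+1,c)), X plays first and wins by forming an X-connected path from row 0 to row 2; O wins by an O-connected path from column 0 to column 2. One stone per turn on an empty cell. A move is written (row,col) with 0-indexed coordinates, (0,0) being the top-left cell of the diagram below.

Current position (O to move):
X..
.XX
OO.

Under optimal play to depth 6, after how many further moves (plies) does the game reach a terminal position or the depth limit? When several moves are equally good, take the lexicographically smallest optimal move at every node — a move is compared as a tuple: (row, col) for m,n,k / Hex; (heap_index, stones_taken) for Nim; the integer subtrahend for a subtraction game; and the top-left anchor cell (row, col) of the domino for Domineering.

PV length from [X../.XX/OO.]: 1 ply

p1 O@[X../.XX/OO.]: (0,1)[XO./.XX/OO.]-1 (0,2)[X.O/.XX/OO.]-1 (1,0)[X../OXX/OO.]-1 (2,2)[X../.XX/OOO]+1*
p2 X@[X../.XX/OOO] terminal -1; root [X../.XX/OO.] d6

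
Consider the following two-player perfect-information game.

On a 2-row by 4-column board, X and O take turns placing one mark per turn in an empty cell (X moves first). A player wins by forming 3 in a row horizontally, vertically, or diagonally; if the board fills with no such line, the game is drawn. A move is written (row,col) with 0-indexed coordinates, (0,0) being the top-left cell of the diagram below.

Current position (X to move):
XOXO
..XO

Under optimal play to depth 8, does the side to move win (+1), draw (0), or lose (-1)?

ply 1, X at XOXO/..XO | (1,0)=+0→XOXO/X.XO*; (1,1)=+0→XOXO/.XXO
ply 2, O at XOXO/X.XO | (1,1)=+0→XOXO/XOXO*
ply 3: XOXO/XOXO is terminal +0 (X); from XOXO/..XO depth 8

value(XOXO/..XO, X) = 0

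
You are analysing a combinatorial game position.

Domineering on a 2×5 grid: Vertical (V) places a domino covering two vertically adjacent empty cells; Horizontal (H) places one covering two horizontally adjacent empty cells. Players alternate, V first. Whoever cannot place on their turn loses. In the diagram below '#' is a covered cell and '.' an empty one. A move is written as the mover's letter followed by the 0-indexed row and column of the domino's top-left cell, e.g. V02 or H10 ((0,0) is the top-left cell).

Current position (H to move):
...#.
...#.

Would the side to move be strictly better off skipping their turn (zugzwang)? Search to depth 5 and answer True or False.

zugzwang(...#./...#., H) = False

p1 H@[...#./...#.]: H00[##.#./...#.]-1* H01[.###./...#.]-1 H10[...#./##.#.]-1 H11[...#./.###.]-1
p2 V@[##.#./...#.]: V02[####./..##.]+1* V04[##.##/...##]-1
p3 H@[####./..##.]: H10[####./####.]-1*
p4 V@[####./####.]: V04[#####/#####]+1*
p5 H@[#####/#####] terminal -1; root [...#./...#.] d5
if H skipped the turn, V would face:
~ p1 V@[...#./...#.]: V00[#..#./#..#.]-1 V01[.#.#./.#.#.]+1* V02[..##./..##.]-1 V04[...##/...##]-1
~ p2 H@[.#.#./.#.#.] terminal -1; root [...#./...#.] d5
compare (H): move=-1 vs pass=-1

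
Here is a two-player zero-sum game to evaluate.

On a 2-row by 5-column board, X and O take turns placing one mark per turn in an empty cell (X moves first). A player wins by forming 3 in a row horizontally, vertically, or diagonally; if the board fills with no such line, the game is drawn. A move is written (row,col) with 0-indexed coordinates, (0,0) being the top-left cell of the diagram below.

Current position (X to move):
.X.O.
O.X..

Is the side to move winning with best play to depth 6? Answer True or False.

ply 1, X at .X.O./O.X.. | (0,0)=+0→XX.O./O.X..; (0,2)=+1→.XXO./O.X..*; (0,4)=+0→.X.OX/O.X..; (1,1)=+0→.X.O./OXX..; (1,3)=+1→.X.O./O.XX.; (1,4)=+0→.X.O./O.X.X
ply 2, O at .XXO./O.X.. | (0,0)=-1→OXXO./O.X..*; (0,4)=-1→.XXOO/O.X..; (1,1)=-1→.XXO./OOX..; (1,3)=-1→.XXO./O.XO.; (1,4)=-1→.XXO./O.X.O
ply 3, X at OXXO./O.X.. | (0,4)=+0→OXXOX/O.X..; (1,1)=+0→OXXO./OXX..; (1,3)=+1→OXXO./O.XX.*; (1,4)=+0→OXXO./O.X.X
ply 4, O at OXXO./O.XX. | (0,4)=-1→OXXOO/O.XX.*; (1,1)=-1→OXXO./OOXX.; (1,4)=-1→OXXO./O.XXO
ply 5, X at OXXOO/O.XX. | (1,1)=+1→OXXOO/OXXX.*; (1,4)=+1→OXXOO/O.XXX
ply 6: OXXOO/OXXX. is terminal -1 (O); from .X.O./O.X.. depth 6

X winning at [.X.O./O.X..]: True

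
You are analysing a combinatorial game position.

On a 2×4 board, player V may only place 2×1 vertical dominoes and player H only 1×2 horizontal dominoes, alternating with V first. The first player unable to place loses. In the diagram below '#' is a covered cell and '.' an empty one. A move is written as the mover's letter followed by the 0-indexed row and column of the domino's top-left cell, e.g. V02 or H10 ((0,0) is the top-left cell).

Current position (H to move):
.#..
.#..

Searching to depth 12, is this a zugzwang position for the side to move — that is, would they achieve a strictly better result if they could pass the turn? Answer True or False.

[.#../.#..] H move#1: H02:+1/.###/.#..*, H12:+1/.#../.###
[.###/.#..] V move#2: V00:-1/####/##..*
[####/##..] H move#3: H12:+1/####/####*
[####/####] end (terminal -1, V#4); searched .#../.#.. to 12
suppose H passes — search the same position with V to move:
pass> [.#../.#..] V move#1: V00:-1/##../##.., V02:+1/.##./.##.*, V03:+1/.#.#/.#.#
pass> [.##./.##.] end (terminal -1, H#2); searched .#../.#.. to 12
for H: play +1, pass -1

zugzwang(.#../.#.., H) = False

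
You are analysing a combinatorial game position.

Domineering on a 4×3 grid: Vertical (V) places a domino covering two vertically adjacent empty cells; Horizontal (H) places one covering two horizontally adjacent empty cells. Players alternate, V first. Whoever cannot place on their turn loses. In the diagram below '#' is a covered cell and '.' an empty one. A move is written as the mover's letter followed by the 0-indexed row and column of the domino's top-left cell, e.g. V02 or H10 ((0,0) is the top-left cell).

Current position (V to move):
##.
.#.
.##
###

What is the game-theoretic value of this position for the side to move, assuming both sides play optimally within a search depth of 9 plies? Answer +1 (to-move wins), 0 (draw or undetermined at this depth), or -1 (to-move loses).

value(##./.#./.##/###, V) = +1

ply 1, V at ##./.#./.##/### | V02=+1→###/.##/.##/###*; V10=+1→##./##./###/###
ply 2: ###/.##/.##/### is terminal -1 (H); from ##./.#./.##/### depth 9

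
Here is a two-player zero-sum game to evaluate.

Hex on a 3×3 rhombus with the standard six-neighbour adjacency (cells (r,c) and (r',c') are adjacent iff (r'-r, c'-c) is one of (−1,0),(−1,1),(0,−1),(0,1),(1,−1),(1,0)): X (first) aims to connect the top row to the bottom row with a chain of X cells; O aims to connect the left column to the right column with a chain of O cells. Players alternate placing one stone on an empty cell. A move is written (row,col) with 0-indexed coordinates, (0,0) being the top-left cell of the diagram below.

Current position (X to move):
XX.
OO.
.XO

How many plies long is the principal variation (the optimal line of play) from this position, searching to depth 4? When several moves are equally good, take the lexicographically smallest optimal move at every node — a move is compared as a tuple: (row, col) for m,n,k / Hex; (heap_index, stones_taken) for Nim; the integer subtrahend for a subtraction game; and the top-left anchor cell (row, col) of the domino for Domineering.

PV length from [XX./OO./.XO]: 2 plies

ply 1, X at XX./OO./.XO | (0,2)=-1→XXX/OO./.XO*; (1,2)=-1→XX./OOX/.XO; (2,0)=-1→XX./OO./XXO
ply 2, O at XXX/OO./.XO | (1,2)=+1→XXX/OOO/.XO*; (2,0)=-1→XXX/OO./OXO
ply 3: XXX/OOO/.XO is terminal -1 (X); from XX./OO./.XO depth 4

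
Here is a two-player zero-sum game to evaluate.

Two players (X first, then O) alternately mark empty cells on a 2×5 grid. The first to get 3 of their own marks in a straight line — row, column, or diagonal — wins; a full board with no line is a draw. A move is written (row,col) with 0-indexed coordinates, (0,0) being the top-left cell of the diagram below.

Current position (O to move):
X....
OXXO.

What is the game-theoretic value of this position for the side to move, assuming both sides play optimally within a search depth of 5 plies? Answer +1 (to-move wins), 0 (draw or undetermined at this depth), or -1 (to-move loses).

value(X..../OXXO., O) = 0

ply 1, O at X..../OXXO. | (0,1)=+0→XO.../OXXO.*; (0,2)=+0→X.O../OXXO.; (0,3)=+0→X..O./OXXO.; (0,4)=+0→X...O/OXXO.; (1,4)=+0→X..../OXXOO
ply 2, X at XO.../OXXO. | (0,2)=+0→XOX../OXXO.*; (0,3)=+0→XO.X./OXXO.; (0,4)=+0→XO..X/OXXO.; (1,4)=+0→XO.../OXXOX
ply 3, O at XOX../OXXO. | (0,3)=+0→XOXO./OXXO.*; (0,4)=+0→XOX.O/OXXO.; (1,4)=+0→XOX../OXXOO
ply 4, X at XOXO./OXXO. | (0,4)=+0→XOXOX/OXXO.*; (1,4)=+0→XOXO./OXXOX
ply 5, O at XOXOX/OXXO. | (1,4)=+0→XOXOX/OXXOO*
ply 6: XOXOX/OXXOO is terminal +0 (X); from X..../OXXO. depth 5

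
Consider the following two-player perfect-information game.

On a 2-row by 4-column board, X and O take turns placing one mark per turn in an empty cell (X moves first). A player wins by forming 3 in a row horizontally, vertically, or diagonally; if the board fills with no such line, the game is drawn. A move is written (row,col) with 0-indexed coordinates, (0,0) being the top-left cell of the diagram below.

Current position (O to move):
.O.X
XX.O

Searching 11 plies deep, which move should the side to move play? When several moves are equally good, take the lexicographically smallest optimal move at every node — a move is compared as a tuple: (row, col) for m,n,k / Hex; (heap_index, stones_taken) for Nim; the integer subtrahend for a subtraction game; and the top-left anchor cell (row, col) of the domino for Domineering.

[.O.X/XX.O] O move#1: (0,0):-1/OO.X/XX.O, (0,2):-1/.OOX/XX.O, (1,2):+0/.O.X/XXOO*
[.O.X/XXOO] X move#2: (0,0):+0/XO.X/XXOO*, (0,2):+0/.OXX/XXOO
[XO.X/XXOO] O move#3: (0,2):+0/XOOX/XXOO*
[XOOX/XXOO] end (terminal +0, X#4); searched .O.X/XX.O to 11

O's best at [.O.X/XX.O]: (1,2)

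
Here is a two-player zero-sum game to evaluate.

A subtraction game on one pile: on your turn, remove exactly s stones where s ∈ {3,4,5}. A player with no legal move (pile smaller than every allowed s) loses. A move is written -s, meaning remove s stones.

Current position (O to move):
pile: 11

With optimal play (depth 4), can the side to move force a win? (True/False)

O winning at [11]: True

p1 O@[11]: -3[8]+1* -4[7]-1 -5[6]-1
p2 X@[8]: -3[5]-1* -4[4]-1 -5[3]-1
p3 O@[5]: -3[2]+1* -4[1]+1 -5[0]+1
p4 X@[2] terminal -1; root [11] d4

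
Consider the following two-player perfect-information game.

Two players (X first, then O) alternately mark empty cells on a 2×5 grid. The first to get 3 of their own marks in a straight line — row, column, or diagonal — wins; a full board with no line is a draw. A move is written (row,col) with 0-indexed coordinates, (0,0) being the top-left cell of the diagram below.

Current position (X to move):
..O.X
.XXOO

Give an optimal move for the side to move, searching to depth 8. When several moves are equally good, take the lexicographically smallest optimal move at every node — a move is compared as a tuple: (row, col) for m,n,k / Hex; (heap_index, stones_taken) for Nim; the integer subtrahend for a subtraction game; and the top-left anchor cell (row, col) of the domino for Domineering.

X's best at [..O.X/.XXOO]: (1,0)

p1 X@[..O.X/.XXOO]: (0,0)[X.O.X/.XXOO]+0 (0,1)[.XO.X/.XXOO]+0 (0,3)[..OXX/.XXOO]+0 (1,0)[..O.X/XXXOO]+1*
p2 O@[..O.X/XXXOO] terminal -1; root [..O.X/.XXOO] d8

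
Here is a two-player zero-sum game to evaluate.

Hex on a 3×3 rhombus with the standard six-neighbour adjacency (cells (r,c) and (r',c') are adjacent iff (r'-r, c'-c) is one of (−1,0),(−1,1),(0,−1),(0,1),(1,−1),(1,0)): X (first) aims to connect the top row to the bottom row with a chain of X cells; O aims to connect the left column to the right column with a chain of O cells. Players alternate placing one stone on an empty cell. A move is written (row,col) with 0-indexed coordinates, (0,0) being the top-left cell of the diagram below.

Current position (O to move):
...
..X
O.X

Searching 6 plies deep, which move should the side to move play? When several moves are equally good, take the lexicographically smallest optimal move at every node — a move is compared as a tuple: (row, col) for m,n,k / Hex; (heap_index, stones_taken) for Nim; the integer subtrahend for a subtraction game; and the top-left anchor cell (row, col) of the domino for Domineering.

p1 O@[.../..X/O.X]: (0,0)[O../..X/O.X]-1 (0,1)[.O./..X/O.X]-1 (0,2)[..O/..X/O.X]+1* (1,0)[.../O.X/O.X]-1 (1,1)[.../.OX/O.X]-1 (2,1)[.../..X/OOX]-1
p2 X@[..O/..X/O.X]: (0,0)[X.O/..X/O.X]-1* (0,1)[.XO/..X/O.X]-1 (1,0)[..O/X.X/O.X]-1 (1,1)[..O/.XX/O.X]-1 (2,1)[..O/..X/OXX]-1
p3 O@[X.O/..X/O.X]: (0,1)[XOO/..X/O.X]+1* (1,0)[X.O/O.X/O.X]+1 (1,1)[X.O/.OX/O.X]+1 (2,1)[X.O/..X/OOX]-1
p4 X@[XOO/..X/O.X]: (1,0)[XOO/X.X/O.X]-1* (1,1)[XOO/.XX/O.X]-1 (2,1)[XOO/..X/OXX]-1
p5 O@[XOO/X.X/O.X]: (1,1)[XOO/XOX/O.X]+1* (2,1)[XOO/X.X/OOX]-1
p6 X@[XOO/XOX/O.X] terminal -1; root [.../..X/O.X] d6

O's best at [.../..X/O.X]: (0,2)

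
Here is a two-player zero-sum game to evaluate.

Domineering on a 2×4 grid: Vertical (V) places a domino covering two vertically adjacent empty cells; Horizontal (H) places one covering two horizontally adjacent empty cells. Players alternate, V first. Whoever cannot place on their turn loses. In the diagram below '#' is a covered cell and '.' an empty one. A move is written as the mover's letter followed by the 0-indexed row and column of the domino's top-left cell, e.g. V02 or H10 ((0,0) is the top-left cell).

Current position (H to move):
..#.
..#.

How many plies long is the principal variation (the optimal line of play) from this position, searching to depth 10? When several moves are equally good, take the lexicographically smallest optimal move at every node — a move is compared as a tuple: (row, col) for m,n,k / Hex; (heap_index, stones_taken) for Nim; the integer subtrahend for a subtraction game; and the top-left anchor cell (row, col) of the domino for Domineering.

ply 1, H at ..#./..#. | H00=+1→###./..#.*; H10=+1→..#./###.
ply 2, V at ###./..#. | V03=-1→####/..##*
ply 3, H at ####/..## | H10=+1→####/####*
ply 4: ####/#### is terminal -1 (V); from ..#./..#. depth 10

PV length from [..#./..#.]: 3 plies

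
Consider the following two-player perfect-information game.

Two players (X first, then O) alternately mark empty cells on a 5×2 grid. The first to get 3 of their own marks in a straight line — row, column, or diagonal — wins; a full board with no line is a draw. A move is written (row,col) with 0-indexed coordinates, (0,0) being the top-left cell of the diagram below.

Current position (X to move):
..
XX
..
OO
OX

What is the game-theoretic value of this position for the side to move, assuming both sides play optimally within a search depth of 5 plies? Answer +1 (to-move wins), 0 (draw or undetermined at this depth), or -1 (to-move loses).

value(../XX/../OO/OX, X) = 0

p1 X@[../XX/../OO/OX]: (0,0)[X./XX/../OO/OX]-1 (0,1)[.X/XX/../OO/OX]-1 (2,0)[../XX/X./OO/OX]+0* (2,1)[../XX/.X/OO/OX]-1
p2 O@[../XX/X./OO/OX]: (0,0)[O./XX/X./OO/OX]+0* (0,1)[.O/XX/X./OO/OX]-1 (2,1)[../XX/XO/OO/OX]-1
p3 X@[O./XX/X./OO/OX]: (0,1)[OX/XX/X./OO/OX]+0* (2,1)[O./XX/XX/OO/OX]+0
p4 O@[OX/XX/X./OO/OX]: (2,1)[OX/XX/XO/OO/OX]+0*
p5 X@[OX/XX/XO/OO/OX] terminal +0; root [../XX/../OO/OX] d5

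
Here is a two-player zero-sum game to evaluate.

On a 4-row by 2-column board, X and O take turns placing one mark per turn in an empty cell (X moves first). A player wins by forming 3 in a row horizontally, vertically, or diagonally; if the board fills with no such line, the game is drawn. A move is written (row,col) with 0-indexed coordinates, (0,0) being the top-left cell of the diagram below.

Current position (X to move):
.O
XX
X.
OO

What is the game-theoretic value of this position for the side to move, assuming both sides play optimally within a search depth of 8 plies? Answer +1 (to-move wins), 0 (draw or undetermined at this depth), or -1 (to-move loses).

value(.O/XX/X./OO, X) = +1

p1 X@[.O/XX/X./OO]: (0,0)[XO/XX/X./OO]+1* (2,1)[.O/XX/XX/OO]+0
p2 O@[XO/XX/X./OO] terminal -1; root [.O/XX/X./OO] d8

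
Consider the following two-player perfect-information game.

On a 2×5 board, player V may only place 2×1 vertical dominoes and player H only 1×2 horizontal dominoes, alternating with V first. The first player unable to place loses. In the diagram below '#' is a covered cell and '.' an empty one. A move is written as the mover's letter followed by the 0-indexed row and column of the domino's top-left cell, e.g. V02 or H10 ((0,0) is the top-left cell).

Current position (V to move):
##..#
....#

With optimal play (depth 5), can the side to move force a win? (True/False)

ply 1, V at ##..#/....# | V02=+1→###.#/..#.#*; V03=-1→##.##/...##
ply 2, H at ###.#/..#.# | H10=-1→###.#/###.#*
ply 3, V at ###.#/###.# | V03=+1→#####/#####*
ply 4: #####/##### is terminal -1 (H); from ##..#/....# depth 5

V winning at [##..#/....#]: True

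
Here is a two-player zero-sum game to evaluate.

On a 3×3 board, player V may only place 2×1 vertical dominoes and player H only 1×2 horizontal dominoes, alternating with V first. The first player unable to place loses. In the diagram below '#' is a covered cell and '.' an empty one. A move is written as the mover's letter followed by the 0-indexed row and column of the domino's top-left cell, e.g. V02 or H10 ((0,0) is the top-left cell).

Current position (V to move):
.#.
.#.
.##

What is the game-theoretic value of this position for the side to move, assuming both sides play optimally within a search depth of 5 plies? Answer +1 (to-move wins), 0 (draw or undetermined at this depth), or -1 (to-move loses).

[.#./.#./.##] V move#1: V00:+1/##./##./.##*, V02:+1/.##/.##/.##, V10:+1/.#./##./###
[##./##./.##] end (terminal -1, H#2); searched .#./.#./.## to 5

value(.#./.#./.##, V) = +1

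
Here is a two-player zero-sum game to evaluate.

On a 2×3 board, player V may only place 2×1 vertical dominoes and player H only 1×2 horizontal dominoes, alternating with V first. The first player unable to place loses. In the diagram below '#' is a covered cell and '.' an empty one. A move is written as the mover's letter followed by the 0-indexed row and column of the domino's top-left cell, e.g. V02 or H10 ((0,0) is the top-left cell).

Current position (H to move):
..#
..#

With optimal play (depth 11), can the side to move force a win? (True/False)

H winning at [..#/..#]: True

p1 H@[..#/..#]: H00[###/..#]+1* H10[..#/###]+1
p2 V@[###/..#] terminal -1; root [..#/..#] d11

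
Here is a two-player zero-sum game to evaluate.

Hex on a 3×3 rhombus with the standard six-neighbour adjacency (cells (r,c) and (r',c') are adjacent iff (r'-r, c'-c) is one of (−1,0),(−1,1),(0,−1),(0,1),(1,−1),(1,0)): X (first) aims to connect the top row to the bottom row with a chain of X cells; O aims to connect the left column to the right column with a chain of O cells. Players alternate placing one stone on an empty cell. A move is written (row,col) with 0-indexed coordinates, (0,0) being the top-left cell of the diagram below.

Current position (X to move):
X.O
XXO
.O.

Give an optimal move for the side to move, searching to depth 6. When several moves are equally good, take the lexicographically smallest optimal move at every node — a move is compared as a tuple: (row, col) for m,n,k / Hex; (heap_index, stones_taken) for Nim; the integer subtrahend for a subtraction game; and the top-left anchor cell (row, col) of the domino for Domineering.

p1 X@[X.O/XXO/.O.]: (0,1)[XXO/XXO/.O.]-1 (2,0)[X.O/XXO/XO.]+1* (2,2)[X.O/XXO/.OX]-1
p2 O@[X.O/XXO/XO.] terminal -1; root [X.O/XXO/.O.] d6

X's best at [X.O/XXO/.O.]: (2,0)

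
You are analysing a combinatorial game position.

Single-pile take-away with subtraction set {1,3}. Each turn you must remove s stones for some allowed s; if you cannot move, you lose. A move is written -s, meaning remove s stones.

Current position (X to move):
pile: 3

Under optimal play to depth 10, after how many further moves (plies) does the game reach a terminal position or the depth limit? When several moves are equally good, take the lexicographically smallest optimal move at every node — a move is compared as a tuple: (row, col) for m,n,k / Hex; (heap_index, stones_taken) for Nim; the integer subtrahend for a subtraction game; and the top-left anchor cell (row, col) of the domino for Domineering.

ply 1, X at 3 | -1=+1→2*; -3=+1→0
ply 2, O at 2 | -1=-1→1*
ply 3, X at 1 | -1=+1→0*
ply 4: 0 is terminal -1 (O); from 3 depth 10

PV length from [3]: 3 plies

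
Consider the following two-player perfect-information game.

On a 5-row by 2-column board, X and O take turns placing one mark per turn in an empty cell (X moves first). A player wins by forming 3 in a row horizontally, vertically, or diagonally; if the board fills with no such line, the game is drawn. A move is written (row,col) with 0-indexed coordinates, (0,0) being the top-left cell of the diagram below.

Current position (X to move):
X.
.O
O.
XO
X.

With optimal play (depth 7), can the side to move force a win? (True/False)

[X./.O/O./XO/X.] X move#1: (0,1):-1/XX/.O/O./XO/X., (1,0):-1/X./XO/O./XO/X., (2,1):+0/X./.O/OX/XO/X.*, (4,1):-1/X./.O/O./XO/XX
[X./.O/OX/XO/X.] O move#2: (0,1):+0/XO/.O/OX/XO/X.*, (1,0):+0/X./OO/OX/XO/X., (4,1):+0/X./.O/OX/XO/XO
[XO/.O/OX/XO/X.] X move#3: (1,0):+0/XO/XO/OX/XO/X.*, (4,1):+0/XO/.O/OX/XO/XX
[XO/XO/OX/XO/X.] O move#4: (4,1):+0/XO/XO/OX/XO/XO*
[XO/XO/OX/XO/XO] end (terminal +0, X#5); searched X./.O/O./XO/X. to 7

X winning at [X./.O/O./XO/X.]: False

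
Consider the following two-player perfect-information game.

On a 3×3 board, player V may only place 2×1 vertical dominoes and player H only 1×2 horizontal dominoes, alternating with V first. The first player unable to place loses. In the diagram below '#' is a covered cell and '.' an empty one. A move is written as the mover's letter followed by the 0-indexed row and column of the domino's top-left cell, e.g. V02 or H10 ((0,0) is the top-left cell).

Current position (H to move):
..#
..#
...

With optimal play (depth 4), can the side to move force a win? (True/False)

H winning at [..#/..#/...]: True

[..#/..#/...] H move#1: H00:-1/###/..#/..., H10:+1/..#/###/...*, H20:-1/..#/..#/##., H21:-1/..#/..#/.##
[..#/###/...] end (terminal -1, V#2); searched ..#/..#/... to 4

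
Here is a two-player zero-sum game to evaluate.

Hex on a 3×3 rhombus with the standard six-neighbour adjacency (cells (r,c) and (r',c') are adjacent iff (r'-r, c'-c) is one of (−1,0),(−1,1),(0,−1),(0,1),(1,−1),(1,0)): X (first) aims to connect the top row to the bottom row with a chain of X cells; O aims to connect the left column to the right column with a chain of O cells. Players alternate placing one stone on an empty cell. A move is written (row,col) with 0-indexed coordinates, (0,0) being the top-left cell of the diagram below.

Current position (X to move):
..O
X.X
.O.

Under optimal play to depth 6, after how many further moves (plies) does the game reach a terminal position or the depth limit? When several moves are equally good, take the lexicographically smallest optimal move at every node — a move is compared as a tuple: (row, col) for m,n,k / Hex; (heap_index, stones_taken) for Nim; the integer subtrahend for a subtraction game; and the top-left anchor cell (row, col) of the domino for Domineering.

PV length from [..O/X.X/.O.]: 5 plies

p1 X@[..O/X.X/.O.]: (0,0)[X.O/X.X/.O.]-1 (0,1)[.XO/X.X/.O.]-1 (1,1)[..O/XXX/.O.]+1* (2,0)[..O/X.X/XO.]+1 (2,2)[..O/X.X/.OX]+1
p2 O@[..O/XXX/.O.]: (0,0)[O.O/XXX/.O.]-1* (0,1)[.OO/XXX/.O.]-1 (2,0)[..O/XXX/OO.]-1 (2,2)[..O/XXX/.OO]-1
p3 X@[O.O/XXX/.O.]: (0,1)[OXO/XXX/.O.]+1* (2,0)[O.O/XXX/XO.]-1 (2,2)[O.O/XXX/.OX]-1
p4 O@[OXO/XXX/.O.]: (2,0)[OXO/XXX/OO.]-1* (2,2)[OXO/XXX/.OO]-1
p5 X@[OXO/XXX/OO.]: (2,2)[OXO/XXX/OOX]+1*
p6 O@[OXO/XXX/OOX] terminal -1; root [..O/X.X/.O.] d6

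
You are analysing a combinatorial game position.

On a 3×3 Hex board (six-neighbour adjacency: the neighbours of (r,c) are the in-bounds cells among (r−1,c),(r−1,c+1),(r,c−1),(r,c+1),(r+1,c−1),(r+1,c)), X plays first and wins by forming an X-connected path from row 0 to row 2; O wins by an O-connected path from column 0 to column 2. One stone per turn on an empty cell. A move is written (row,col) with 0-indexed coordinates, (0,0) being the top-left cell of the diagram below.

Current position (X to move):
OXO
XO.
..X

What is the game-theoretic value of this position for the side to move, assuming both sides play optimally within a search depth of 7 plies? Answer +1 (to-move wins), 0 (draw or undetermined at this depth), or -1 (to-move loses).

value(OXO/XO./..X, X) = +1

ply 1, X at OXO/XO./..X | (1,2)=-1→OXO/XOX/..X; (2,0)=+1→OXO/XO./X.X*; (2,1)=-1→OXO/XO./.XX
ply 2: OXO/XO./X.X is terminal -1 (O); from OXO/XO./..X depth 7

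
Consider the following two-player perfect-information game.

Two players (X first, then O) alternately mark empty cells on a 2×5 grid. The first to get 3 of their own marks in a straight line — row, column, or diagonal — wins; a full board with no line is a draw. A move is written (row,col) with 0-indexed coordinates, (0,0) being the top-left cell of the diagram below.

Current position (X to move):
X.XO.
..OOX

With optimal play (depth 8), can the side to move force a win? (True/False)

[X.XO./..OOX] X move#1: (0,1):+1/XXXO./..OOX*, (0,4):-1/X.XOX/..OOX, (1,0):-1/X.XO./X.OOX, (1,1):+0/X.XO./.XOOX
[XXXO./..OOX] end (terminal -1, O#2); searched X.XO./..OOX to 8

X winning at [X.XO./..OOX]: True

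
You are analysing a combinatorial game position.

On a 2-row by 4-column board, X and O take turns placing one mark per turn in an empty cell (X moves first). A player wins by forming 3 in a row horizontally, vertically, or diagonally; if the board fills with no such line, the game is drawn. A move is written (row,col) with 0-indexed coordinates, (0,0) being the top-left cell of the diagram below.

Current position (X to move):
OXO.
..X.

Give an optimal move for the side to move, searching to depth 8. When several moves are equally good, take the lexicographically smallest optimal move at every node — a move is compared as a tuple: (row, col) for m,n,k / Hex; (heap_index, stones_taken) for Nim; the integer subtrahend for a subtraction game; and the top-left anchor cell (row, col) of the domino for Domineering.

X's best at [OXO./..X.]: (1,1)

ply 1, X at OXO./..X. | (0,3)=+0→OXOX/..X.; (1,0)=+0→OXO./X.X.; (1,1)=+1→OXO./.XX.*; (1,3)=+0→OXO./..XX
ply 2, O at OXO./.XX. | (0,3)=-1→OXOO/.XX.*; (1,0)=-1→OXO./OXX.; (1,3)=-1→OXO./.XXO
ply 3, X at OXOO/.XX. | (1,0)=+1→OXOO/XXX.*; (1,3)=+1→OXOO/.XXX
ply 4: OXOO/XXX. is terminal -1 (O); from OXO./..X. depth 8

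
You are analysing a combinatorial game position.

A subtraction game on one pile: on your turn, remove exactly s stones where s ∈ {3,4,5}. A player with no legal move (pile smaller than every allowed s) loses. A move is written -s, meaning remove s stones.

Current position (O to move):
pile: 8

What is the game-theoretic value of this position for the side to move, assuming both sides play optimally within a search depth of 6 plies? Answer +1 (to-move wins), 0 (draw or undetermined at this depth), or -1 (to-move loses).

p1 O@[8]: -3[5]-1* -4[4]-1 -5[3]-1
p2 X@[5]: -3[2]+1* -4[1]+1 -5[0]+1
p3 O@[2] terminal -1; root [8] d6

value(8, O) = -1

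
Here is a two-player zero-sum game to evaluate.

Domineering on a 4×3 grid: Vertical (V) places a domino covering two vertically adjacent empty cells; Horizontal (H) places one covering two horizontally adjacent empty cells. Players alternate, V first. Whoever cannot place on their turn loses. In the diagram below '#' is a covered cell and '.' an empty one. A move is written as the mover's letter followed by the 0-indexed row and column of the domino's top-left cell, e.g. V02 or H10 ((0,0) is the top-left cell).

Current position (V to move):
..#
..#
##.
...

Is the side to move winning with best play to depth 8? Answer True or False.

V winning at [..#/..#/##./...]: True

p1 V@[..#/..#/##./...]: V00[#.#/#.#/##./...]+1* V01[.##/.##/##./...]+1 V22[..#/..#/###/..#]-1
p2 H@[#.#/#.#/##./...]: H30[#.#/#.#/##./##.]-1* H31[#.#/#.#/##./.##]-1
p3 V@[#.#/#.#/##./##.]: V01[###/###/##./##.]+1* V22[#.#/#.#/###/###]+1
p4 H@[###/###/##./##.] terminal -1; root [..#/..#/##./...] d8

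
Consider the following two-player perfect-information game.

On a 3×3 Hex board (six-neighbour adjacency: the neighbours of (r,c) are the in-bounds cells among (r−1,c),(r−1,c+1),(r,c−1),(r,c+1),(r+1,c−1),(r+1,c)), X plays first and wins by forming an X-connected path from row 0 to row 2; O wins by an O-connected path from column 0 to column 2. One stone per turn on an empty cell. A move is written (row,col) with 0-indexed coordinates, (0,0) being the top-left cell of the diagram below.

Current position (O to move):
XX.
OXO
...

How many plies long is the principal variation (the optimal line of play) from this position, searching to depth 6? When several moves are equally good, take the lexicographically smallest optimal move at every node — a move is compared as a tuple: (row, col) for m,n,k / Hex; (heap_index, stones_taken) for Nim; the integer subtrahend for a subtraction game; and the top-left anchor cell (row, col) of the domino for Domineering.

PV length from [XX./OXO/...]: 2 plies

[XX./OXO/...] O move#1: (0,2):-1/XXO/OXO/...*, (2,0):-1/XX./OXO/O.., (2,1):-1/XX./OXO/.O., (2,2):-1/XX./OXO/..O
[XXO/OXO/...] X move#2: (2,0):+1/XXO/OXO/X..*, (2,1):+1/XXO/OXO/.X., (2,2):+1/XXO/OXO/..X
[XXO/OXO/X..] end (terminal -1, O#3); searched XX./OXO/... to 6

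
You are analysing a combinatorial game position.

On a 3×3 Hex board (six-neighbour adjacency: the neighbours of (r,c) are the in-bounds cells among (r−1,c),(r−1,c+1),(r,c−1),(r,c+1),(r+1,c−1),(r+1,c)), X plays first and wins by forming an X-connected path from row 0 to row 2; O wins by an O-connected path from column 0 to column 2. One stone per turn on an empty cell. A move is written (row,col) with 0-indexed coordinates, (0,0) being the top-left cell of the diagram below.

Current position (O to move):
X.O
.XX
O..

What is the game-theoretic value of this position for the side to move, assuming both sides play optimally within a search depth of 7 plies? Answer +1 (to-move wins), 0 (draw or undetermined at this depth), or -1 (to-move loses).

ply 1, O at X.O/.XX/O.. | (0,1)=-1→XOO/.XX/O..*; (1,0)=-1→X.O/OXX/O..; (2,1)=-1→X.O/.XX/OO.; (2,2)=-1→X.O/.XX/O.O
ply 2, X at XOO/.XX/O.. | (1,0)=+1→XOO/XXX/O..*; (2,1)=-1→XOO/.XX/OX.; (2,2)=-1→XOO/.XX/O.X
ply 3, O at XOO/XXX/O.. | (2,1)=-1→XOO/XXX/OO.*; (2,2)=-1→XOO/XXX/O.O
ply 4, X at XOO/XXX/OO. | (2,2)=+1→XOO/XXX/OOX*
ply 5: XOO/XXX/OOX is terminal -1 (O); from X.O/.XX/O.. depth 7

value(X.O/.XX/O.., O) = -1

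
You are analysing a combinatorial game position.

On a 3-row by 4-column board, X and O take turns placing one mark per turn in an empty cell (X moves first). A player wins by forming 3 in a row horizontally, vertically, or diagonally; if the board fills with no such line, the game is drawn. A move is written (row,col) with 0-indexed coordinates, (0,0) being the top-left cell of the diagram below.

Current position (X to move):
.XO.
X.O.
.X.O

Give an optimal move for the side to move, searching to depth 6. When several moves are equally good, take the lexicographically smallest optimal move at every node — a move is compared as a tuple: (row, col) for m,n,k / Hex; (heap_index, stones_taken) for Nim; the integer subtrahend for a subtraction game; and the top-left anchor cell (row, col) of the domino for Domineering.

ply 1, X at .XO./X.O./.X.O | (0,0)=-1→XXO./X.O./.X.O; (0,3)=-1→.XOX/X.O./.X.O; (1,1)=+1→.XO./XXO./.X.O*; (1,3)=-1→.XO./X.OX/.X.O; (2,0)=-1→.XO./X.O./XX.O; (2,2)=+1→.XO./X.O./.XXO
ply 2: .XO./XXO./.X.O is terminal -1 (O); from .XO./X.O./.X.O depth 6

X's best at [.XO./X.O./.X.O]: (1,1)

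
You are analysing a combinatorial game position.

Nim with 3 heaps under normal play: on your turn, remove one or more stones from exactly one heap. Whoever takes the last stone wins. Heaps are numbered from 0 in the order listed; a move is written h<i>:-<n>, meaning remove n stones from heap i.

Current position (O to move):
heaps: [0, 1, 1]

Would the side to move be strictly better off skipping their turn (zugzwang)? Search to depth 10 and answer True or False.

zugzwang((0,1,1), O) = True

p1 O@[(0,1,1)]: h1:-1[(0,0,1)]-1* h2:-1[(0,1,0)]-1
p2 X@[(0,0,1)]: h2:-1[(0,0,0)]+1*
p3 O@[(0,0,0)] terminal -1; root [(0,1,1)] d10
if O skipped the turn, X would face:
~ p1 X@[(0,1,1)]: h1:-1[(0,0,1)]-1* h2:-1[(0,1,0)]-1
~ p2 O@[(0,0,1)]: h2:-1[(0,0,0)]+1*
~ p3 X@[(0,0,0)] terminal -1; root [(0,1,1)] d10
compare (O): move=-1 vs pass=+1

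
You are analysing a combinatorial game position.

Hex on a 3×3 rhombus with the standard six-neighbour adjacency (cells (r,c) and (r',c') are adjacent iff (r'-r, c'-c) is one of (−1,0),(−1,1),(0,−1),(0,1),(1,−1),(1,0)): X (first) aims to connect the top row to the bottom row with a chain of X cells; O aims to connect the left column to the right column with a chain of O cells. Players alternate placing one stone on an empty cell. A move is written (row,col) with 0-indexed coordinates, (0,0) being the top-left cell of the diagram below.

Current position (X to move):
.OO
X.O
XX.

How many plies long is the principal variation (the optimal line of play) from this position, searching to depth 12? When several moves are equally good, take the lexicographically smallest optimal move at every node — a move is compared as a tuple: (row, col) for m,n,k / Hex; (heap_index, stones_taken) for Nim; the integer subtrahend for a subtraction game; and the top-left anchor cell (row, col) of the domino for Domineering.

[.OO/X.O/XX.] X move#1: (0,0):+1/XOO/X.O/XX.*, (1,1):-1/.OO/XXO/XX., (2,2):-1/.OO/X.O/XXX
[XOO/X.O/XX.] end (terminal -1, O#2); searched .OO/X.O/XX. to 12

PV length from [.OO/X.O/XX.]: 1 ply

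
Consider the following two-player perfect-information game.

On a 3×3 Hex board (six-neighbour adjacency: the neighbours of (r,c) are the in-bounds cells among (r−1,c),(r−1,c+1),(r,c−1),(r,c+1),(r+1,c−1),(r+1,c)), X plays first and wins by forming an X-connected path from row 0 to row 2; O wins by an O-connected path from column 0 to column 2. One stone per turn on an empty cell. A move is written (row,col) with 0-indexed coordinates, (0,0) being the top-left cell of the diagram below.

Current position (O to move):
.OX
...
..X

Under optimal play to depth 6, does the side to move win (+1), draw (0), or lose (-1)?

p1 O@[.OX/.../..X]: (0,0)[OOX/.../..X]-1* (1,0)[.OX/O../..X]-1 (1,1)[.OX/.O./..X]-1 (1,2)[.OX/..O/..X]-1 (2,0)[.OX/.../O.X]-1 (2,1)[.OX/.../.OX]-1
p2 X@[OOX/.../..X]: (1,0)[OOX/X../..X]+1* (1,1)[OOX/.X./..X]+1 (1,2)[OOX/..X/..X]+1 (2,0)[OOX/.../X.X]+1 (2,1)[OOX/.../.XX]+1
p3 O@[OOX/X../..X]: (1,1)[OOX/XO./..X]-1* (1,2)[OOX/X.O/..X]-1 (2,0)[OOX/X../O.X]-1 (2,1)[OOX/X../.OX]-1
p4 X@[OOX/XO./..X]: (1,2)[OOX/XOX/..X]+1* (2,0)[OOX/XO./X.X]-1 (2,1)[OOX/XO./.XX]-1
p5 O@[OOX/XOX/..X] terminal -1; root [.OX/.../..X] d6

value(.OX/.../..X, O) = -1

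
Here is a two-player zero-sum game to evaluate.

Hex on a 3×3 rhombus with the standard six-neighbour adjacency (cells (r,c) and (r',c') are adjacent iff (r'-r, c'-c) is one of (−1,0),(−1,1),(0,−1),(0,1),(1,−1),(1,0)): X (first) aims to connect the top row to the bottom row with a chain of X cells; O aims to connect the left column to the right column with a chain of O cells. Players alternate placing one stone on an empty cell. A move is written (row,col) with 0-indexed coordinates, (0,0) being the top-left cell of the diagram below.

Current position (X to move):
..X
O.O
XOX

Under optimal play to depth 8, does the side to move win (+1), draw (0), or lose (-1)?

value(..X/O.O/XOX, X) = +1

[..X/O.O/XOX] X move#1: (0,0):-1/X.X/O.O/XOX, (0,1):-1/.XX/O.O/XOX, (1,1):+1/..X/OXO/XOX*
[..X/OXO/XOX] end (terminal -1, O#2); searched ..X/O.O/XOX to 8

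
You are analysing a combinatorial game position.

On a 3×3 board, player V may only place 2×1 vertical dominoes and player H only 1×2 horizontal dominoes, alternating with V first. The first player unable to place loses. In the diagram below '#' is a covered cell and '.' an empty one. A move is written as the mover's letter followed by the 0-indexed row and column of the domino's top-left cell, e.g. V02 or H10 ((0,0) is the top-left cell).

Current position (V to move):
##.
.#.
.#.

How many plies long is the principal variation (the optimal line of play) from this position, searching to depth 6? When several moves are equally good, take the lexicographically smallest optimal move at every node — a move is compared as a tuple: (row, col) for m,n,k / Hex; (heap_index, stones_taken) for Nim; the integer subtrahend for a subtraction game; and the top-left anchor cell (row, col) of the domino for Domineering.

p1 V@[##./.#./.#.]: V02[###/.##/.#.]+1* V10[##./##./##.]+1 V12[##./.##/.##]+1
p2 H@[###/.##/.#.] terminal -1; root [##./.#./.#.] d6

PV length from [##./.#./.#.]: 1 ply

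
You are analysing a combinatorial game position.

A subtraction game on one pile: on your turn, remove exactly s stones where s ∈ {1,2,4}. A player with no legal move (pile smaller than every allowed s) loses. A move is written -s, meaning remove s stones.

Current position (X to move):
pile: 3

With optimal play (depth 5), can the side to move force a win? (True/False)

X winning at [3]: False

[3] X move#1: -1:-1/2*, -2:-1/1
[2] O move#2: -1:-1/1, -2:+1/0*
[0] end (terminal -1, X#3); searched 3 to 5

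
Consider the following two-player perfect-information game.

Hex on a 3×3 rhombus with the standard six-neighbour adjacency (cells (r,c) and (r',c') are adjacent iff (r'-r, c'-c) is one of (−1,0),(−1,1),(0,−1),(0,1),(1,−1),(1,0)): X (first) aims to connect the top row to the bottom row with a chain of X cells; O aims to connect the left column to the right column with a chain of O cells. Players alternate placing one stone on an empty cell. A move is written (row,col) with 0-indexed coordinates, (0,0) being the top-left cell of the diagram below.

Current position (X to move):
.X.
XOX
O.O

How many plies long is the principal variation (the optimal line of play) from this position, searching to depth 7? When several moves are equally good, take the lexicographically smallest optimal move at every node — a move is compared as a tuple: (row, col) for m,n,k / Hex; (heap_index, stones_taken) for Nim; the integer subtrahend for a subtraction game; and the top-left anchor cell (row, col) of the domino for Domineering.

PV length from [.X./XOX/O.O]: 2 plies

[.X./XOX/O.O] X move#1: (0,0):-1/XX./XOX/O.O*, (0,2):-1/.XX/XOX/O.O, (2,1):-1/.X./XOX/OXO
[XX./XOX/O.O] O move#2: (0,2):+1/XXO/XOX/O.O*, (2,1):+1/XX./XOX/OOO
[XXO/XOX/O.O] end (terminal -1, X#3); searched .X./XOX/O.O to 7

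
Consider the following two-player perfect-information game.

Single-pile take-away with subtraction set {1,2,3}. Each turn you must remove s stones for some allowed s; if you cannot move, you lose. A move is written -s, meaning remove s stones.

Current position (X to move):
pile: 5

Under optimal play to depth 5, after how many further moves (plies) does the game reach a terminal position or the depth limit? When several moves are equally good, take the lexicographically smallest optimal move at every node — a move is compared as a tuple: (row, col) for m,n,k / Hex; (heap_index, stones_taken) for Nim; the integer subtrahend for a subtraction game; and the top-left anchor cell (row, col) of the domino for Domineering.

[5] X move#1: -1:+1/4*, -2:-1/3, -3:-1/2
[4] O move#2: -1:-1/3*, -2:-1/2, -3:-1/1
[3] X move#3: -1:-1/2, -2:-1/1, -3:+1/0*
[0] end (terminal -1, O#4); searched 5 to 5

PV length from [5]: 3 plies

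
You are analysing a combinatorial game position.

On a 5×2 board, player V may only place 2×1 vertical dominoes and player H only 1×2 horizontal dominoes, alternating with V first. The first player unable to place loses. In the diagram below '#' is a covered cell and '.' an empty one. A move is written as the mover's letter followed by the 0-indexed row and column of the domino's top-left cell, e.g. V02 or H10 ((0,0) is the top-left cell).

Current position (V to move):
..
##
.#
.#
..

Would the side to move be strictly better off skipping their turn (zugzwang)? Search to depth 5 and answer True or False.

p1 V@[../##/.#/.#/..]: V20[../##/##/##/..]-1* V30[../##/.#/##/#.]-1
p2 H@[../##/##/##/..]: H00[##/##/##/##/..]+1* H40[../##/##/##/##]+1
p3 V@[##/##/##/##/..] terminal -1; root [../##/.#/.#/..] d5
if V skipped the turn, H would face:
~ p1 H@[../##/.#/.#/..]: H00[##/##/.#/.#/..]-1 H40[../##/.#/.#/##]+1*
~ p2 V@[../##/.#/.#/##]: V20[../##/##/##/##]-1*
~ p3 H@[../##/##/##/##]: H00[##/##/##/##/##]+1*
~ p4 V@[##/##/##/##/##] terminal -1; root [../##/.#/.#/..] d5
compare (V): move=-1 vs pass=-1

zugzwang(../##/.#/.#/.., V) = False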